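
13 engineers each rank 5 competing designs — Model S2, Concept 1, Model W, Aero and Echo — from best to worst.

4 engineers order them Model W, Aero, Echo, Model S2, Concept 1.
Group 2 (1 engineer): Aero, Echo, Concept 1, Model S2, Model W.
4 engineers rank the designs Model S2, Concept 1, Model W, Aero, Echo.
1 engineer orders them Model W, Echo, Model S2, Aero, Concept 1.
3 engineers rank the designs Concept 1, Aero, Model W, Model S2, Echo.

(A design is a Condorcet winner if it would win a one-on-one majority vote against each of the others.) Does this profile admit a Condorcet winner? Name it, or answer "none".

none

Check each pair by majority over 13 ballots:
Model S2 vs Concept 1: Model S2 wins 9–4.
Model S2 vs Model W: Model W, 8–5.
Model S2 vs Aero: 5 to 8, Aero.
Model S2–Echo: Model S2 7–6.
Concept 1 vs Model W: 1+4+3 = 8 for Concept 1, 5 for Model W — Concept 1 by 8–5.
Concept 1 vs Aero: Concept 1 preferred on 4+3 = 7 ballots; Concept 1 wins 7–6.
Concept 1 vs Echo: 4+3 = 7 for Concept 1, 6 for Echo — Concept 1 by 7–6.
Model W vs Aero: Model W preferred on 4+4+1 = 9 ballots; Model W wins 9–4.
Model W vs Echo: 4+4+1+3 = 12 for Model W, 1 for Echo — Model W by 12–1.
Aero vs Echo: Aero wins 12–1.
Each design drops at least one matchup (Model S2 loses to Model W; Concept 1 loses to Model S2; Model W loses to Concept 1; Aero loses to Concept 1; Echo loses to Model S2); the cycle Model S2 > Concept 1 > Model W > Model S2 rules out a Condorcet winner.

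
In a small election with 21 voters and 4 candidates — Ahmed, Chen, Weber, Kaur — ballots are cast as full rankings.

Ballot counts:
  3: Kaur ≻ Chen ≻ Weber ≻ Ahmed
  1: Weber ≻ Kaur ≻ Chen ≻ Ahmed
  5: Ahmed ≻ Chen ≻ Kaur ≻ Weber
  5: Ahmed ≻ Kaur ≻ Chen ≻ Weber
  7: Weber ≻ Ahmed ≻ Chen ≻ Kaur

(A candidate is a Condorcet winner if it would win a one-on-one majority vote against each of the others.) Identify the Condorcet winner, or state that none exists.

none

Check each pair by majority over 21 ballots:
Ahmed vs Chen: Ahmed preferred on 5+5+7 = 17 ballots; Ahmed wins 17–4.
Ahmed vs Weber: Weber, 11–10.
Ahmed–Kaur: Ahmed 17–4.
Chen vs Weber: Chen, 13–8.
Chen vs Kaur: Chen is ranked higher on 5+7 = 12 ballots, Kaur on 9. Chen wins 12–9.
Weber–Kaur: Kaur 13–8.
Each candidate drops at least one matchup (Ahmed loses to Weber; Chen loses to Ahmed; Weber loses to Chen; Kaur loses to Ahmed); the cycle Ahmed beats Chen beats Weber beats Ahmed rules out a Condorcet winner.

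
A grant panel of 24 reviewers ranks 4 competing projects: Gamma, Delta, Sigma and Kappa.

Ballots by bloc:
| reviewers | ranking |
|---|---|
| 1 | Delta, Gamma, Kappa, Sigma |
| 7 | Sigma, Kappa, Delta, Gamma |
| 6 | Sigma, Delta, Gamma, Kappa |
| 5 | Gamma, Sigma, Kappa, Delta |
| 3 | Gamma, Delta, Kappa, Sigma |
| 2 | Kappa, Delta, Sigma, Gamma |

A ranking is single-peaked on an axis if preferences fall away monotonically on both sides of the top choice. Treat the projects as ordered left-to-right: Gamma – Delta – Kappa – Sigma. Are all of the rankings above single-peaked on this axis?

no

Axis positions: Gamma=1, Delta=2, Kappa=3, Sigma=4.
Bloc 1 (peak Delta at position 2): ranking walks positions 2-1-3-4, expanding outward from the peak — single-peaked.
Bloc 2 (peak Sigma at position 4): ranking walks positions 4-3-2-1, expanding outward from the peak — single-peaked.
Bloc 3: ranking walks positions 4-2-1-3; Delta is ranked above Kappa even though Kappa lies between Delta and the peak Sigma on the axis — preferences dip and rise again. Not single-peaked.
Bloc 4: ranking walks positions 1-4-3-2; Sigma is ranked above Delta even though Delta lies between Sigma and the peak Gamma on the axis — preferences dip and rise again. Not single-peaked.
Bloc 5 (peak Gamma at position 1): ranking walks positions 1-2-3-4, expanding outward from the peak — single-peaked.
Bloc 6 (peak Kappa at position 3): ranking walks positions 3-2-4-1, expanding outward from the peak — single-peaked.
Bloc 3 violates single-peakedness, so the profile is not single-peaked on this axis.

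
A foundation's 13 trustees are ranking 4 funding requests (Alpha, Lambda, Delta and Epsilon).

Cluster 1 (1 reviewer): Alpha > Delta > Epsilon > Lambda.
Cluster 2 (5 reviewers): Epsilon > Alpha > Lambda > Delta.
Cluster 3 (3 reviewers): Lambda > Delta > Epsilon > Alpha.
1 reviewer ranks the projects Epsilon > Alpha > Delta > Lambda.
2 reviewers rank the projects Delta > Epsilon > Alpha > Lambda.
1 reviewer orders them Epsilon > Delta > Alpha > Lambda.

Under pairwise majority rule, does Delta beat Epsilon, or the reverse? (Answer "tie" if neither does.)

Epsilon

Ballots ranking Delta above Epsilon: 1 + 3 + 2 = 6.
Ballots ranking Epsilon above Delta: 13 − 6 = 7.
Epsilon wins the head-to-head 7–6.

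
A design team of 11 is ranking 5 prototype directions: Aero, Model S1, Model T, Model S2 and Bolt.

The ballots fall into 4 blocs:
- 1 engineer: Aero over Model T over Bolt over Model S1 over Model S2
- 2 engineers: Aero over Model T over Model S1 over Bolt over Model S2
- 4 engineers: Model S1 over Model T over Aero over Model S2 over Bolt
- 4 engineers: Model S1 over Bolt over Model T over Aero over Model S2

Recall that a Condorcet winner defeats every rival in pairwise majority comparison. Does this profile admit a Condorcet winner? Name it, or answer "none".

Model S1

Head-to-head results (11 engineers):
Aero–Model S1: Model S1 8–3.
Aero–Model T: Model T 8–3.
Aero–Model S2: Aero 11–0.
Aero–Bolt: Aero 7–4.
Model S1–Model T: Model S1 8–3.
Model S1 vs Model S2: Model S1, 11–0.
Model S1–Bolt: Model S1 10–1.
Model T vs Model S2: Model T wins 11–0.
Model T vs Bolt: Model T, 7–4.
Model S2–Bolt: Bolt 7–4.
Model S1 defeats every rival head-to-head and is the Condorcet winner.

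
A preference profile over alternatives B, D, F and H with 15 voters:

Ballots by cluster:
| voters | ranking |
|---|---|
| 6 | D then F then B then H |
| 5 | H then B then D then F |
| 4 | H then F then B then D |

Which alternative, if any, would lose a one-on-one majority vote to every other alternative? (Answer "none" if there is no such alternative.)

Pairwise majorities:
B–D: B 9–6.
B vs F: F wins 10–5.
B vs H: H wins 9–6.
D vs F: 6+5 = 11 for D, 4 for F — D by 11–4.
D–H: H 9–6.
F vs H: 6 to 9, H.
Each alternative has at least one pairwise win (B beats D; D beats F; F beats B; H beats B) — no Condorcet loser.

none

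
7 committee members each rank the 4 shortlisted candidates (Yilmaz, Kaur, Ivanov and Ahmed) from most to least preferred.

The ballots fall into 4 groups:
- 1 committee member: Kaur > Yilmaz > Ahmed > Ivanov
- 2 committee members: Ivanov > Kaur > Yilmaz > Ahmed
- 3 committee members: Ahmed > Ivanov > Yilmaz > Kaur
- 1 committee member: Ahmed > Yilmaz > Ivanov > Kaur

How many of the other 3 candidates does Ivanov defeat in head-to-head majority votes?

2

Ivanov against each rival (7 committee members):
Ivanov vs Yilmaz: Ivanov preferred on 2+3 = 5 ballots; Ivanov wins 5–2.
Ivanov vs Kaur: Ivanov preferred on 2+3+1 = 6 ballots; Ivanov wins 6–1.
Ivanov vs Ahmed: Ivanov is ranked higher on 2 ballots, Ahmed on 5. Ahmed wins 5–2.
Ivanov beats Yilmaz, Kaur; loses to Ahmed — 2 pairwise wins.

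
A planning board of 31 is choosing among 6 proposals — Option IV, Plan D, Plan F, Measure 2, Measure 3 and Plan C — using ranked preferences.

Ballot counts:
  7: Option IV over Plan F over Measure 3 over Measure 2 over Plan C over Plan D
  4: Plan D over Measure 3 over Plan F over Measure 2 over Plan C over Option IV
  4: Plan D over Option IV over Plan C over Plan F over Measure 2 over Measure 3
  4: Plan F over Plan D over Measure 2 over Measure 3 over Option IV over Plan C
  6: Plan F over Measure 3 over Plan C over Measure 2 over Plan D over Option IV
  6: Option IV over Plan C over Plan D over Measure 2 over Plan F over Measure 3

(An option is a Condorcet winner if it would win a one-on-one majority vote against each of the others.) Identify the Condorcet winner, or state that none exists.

Check each pair by majority over 31 ballots:
Option IV vs Plan D: Option IV is ranked higher on 7+6 = 13 ballots, Plan D on 18. Plan D wins 18–13.
Option IV vs Plan F: 17 to 14, Option IV.
Option IV vs Measure 2: 17 to 14, Option IV.
Option IV vs Measure 3: Option IV is ranked higher on 7+4+6 = 17 ballots, Measure 3 on 14. Option IV wins 17–14.
Option IV vs Plan C: Option IV preferred on 7+4+4+6 = 21 ballots; Option IV wins 21–10.
Plan D vs Plan F: 14 to 17, Plan F.
Plan D vs Measure 2: 4+4+4+6 = 18 for Plan D, 13 for Measure 2 — Plan D by 18–13.
Plan D vs Measure 3: Plan D is ranked higher on 4+4+4+6 = 18 ballots, Measure 3 on 13. Plan D wins 18–13.
Plan D vs Plan C: 12 to 19, Plan C.
Plan F vs Measure 2: 25 to 6, Plan F.
Plan F vs Measure 3: 27 to 4, Plan F.
Plan F vs Plan C: Plan F preferred on 7+4+4+6 = 21 ballots; Plan F wins 21–10.
Measure 2 vs Measure 3: 4+4+6 = 14 for Measure 2, 17 for Measure 3 — Measure 3 by 17–14.
Measure 2 vs Plan C: Measure 2 preferred on 7+4+4 = 15 ballots; Plan C wins 16–15.
Measure 3 vs Plan C: 21 to 10, Measure 3.
Every option loses at least once (Option IV loses to Plan D; Plan D loses to Plan F; Plan F loses to Option IV; Measure 2 loses to Option IV; Measure 3 loses to Option IV; Plan C loses to Option IV). The majority relation contains the cycle Option IV → Plan F → Plan D → Option IV, so there is no Condorcet winner.

none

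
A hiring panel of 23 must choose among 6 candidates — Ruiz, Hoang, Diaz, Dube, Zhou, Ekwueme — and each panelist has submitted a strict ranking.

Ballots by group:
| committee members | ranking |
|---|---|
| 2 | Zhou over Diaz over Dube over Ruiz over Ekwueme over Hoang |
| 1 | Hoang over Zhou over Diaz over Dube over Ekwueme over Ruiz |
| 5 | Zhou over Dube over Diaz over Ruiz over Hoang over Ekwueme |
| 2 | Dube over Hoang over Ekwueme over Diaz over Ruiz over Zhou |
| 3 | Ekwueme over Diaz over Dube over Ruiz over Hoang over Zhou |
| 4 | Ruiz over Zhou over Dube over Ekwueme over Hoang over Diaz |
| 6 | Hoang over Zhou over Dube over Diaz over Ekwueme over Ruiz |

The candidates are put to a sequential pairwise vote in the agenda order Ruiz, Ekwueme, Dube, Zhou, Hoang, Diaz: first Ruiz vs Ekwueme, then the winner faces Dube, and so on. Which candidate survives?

Hoang

Round 1: Ruiz vs Ekwueme — 11–12, Ekwueme advances.
Round 2: Ekwueme vs Dube — 3–20, Dube advances.
Round 3: Dube vs Zhou — 5–18, Zhou advances.
Round 4: Zhou vs Hoang — 11–12, Hoang advances.
Round 5: Hoang vs Diaz — 13–10, Hoang advances.
Hoang survives the agenda.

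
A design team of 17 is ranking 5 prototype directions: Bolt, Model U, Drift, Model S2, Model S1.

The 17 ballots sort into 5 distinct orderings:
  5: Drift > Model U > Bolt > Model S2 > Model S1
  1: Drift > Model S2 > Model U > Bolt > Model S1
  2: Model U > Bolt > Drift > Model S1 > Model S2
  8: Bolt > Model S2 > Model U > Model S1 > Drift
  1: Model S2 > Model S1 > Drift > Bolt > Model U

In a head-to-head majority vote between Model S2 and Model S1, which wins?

Model S2

Ballots ranking Model S2 above Model S1: 5 + 1 + 8 + 1 = 15.
Ballots ranking Model S1 above Model S2: 17 − 15 = 2.
Model S2 wins the head-to-head 15–2.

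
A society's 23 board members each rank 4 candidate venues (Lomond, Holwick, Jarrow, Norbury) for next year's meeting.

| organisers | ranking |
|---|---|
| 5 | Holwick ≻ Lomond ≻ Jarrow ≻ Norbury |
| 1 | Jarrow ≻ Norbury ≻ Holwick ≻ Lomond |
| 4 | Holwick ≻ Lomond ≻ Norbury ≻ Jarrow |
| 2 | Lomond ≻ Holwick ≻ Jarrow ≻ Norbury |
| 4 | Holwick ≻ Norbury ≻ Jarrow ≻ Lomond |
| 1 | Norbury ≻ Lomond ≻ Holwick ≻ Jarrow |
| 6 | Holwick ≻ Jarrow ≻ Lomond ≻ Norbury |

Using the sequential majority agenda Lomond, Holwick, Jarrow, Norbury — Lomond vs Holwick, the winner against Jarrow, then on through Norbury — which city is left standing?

Holwick

Round 1: Lomond vs Holwick — 3–20, Holwick advances.
Round 2: Holwick vs Jarrow — 22–1, Holwick advances.
Round 3: Holwick vs Norbury — 21–2, Holwick advances.
The agenda winner is Holwick.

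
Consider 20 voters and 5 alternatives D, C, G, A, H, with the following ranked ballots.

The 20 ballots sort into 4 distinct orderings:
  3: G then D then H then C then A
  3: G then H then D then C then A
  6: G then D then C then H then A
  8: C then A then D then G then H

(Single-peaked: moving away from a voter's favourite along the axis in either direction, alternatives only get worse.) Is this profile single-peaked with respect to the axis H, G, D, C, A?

Axis positions: H=1, G=2, D=3, C=4, A=5.
Type 1 (peak G at position 2): ranking walks positions 2-3-1-4-5, expanding outward from the peak — single-peaked.
Type 2 (peak G at position 2): ranking walks positions 2-1-3-4-5, expanding outward from the peak — single-peaked.
Type 3 (peak G at position 2): ranking walks positions 2-3-4-1-5, expanding outward from the peak — single-peaked.
Type 4 (peak C at position 4): ranking walks positions 4-5-3-2-1, expanding outward from the peak — single-peaked.
Every ranking is single-peaked on this axis.

yes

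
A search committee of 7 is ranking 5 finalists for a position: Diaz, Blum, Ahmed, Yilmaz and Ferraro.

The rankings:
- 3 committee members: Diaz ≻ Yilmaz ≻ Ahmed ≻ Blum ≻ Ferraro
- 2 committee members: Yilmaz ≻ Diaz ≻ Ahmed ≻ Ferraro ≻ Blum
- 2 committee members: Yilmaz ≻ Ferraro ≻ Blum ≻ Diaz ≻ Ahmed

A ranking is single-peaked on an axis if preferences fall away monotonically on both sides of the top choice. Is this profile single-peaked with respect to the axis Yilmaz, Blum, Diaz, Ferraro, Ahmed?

no

Axis positions: Yilmaz=1, Blum=2, Diaz=3, Ferraro=4, Ahmed=5.
Type 1: ranking walks positions 3-1-5-2-4; Yilmaz is ranked above Blum even though Blum lies between Yilmaz and the peak Diaz on the axis — preferences dip and rise again. Not single-peaked.
Type 2: ranking walks positions 1-3-5-4-2; Diaz is ranked above Blum even though Blum lies between Diaz and the peak Yilmaz on the axis — preferences dip and rise again. Not single-peaked.
Type 3: ranking walks positions 1-4-2-3-5; Ferraro is ranked above Blum even though Blum lies between Ferraro and the peak Yilmaz on the axis — preferences dip and rise again. Not single-peaked.
Type 1 violates single-peakedness, so the profile is not single-peaked on this axis.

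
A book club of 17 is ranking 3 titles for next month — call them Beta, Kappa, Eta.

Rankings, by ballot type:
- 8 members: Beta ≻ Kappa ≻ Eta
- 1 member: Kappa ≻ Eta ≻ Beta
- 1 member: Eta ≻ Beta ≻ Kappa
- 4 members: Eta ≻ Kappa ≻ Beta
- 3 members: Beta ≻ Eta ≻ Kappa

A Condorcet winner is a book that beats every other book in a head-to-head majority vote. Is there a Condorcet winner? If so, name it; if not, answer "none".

Head-to-head results (17 members):
Beta vs Kappa: Beta, 12–5.
Beta–Eta: Beta 11–6.
Kappa vs Eta: Kappa wins 9–8.
Beta defeats every rival head-to-head and is the Condorcet winner.

Beta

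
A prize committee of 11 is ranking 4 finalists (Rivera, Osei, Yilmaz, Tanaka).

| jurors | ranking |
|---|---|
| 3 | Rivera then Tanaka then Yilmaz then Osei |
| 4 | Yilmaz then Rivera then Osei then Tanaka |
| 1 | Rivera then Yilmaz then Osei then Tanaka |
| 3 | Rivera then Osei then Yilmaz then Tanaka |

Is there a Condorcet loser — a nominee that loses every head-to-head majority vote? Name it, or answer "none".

Tanaka

Pairwise majorities:
Rivera vs Osei: 11 to 0, Rivera.
Rivera–Yilmaz: Rivera 7–4.
Rivera vs Tanaka: Rivera, 11–0.
Osei vs Yilmaz: Osei preferred on 3 ballots; Yilmaz wins 8–3.
Osei vs Tanaka: Osei wins 8–3.
Yilmaz vs Tanaka: Yilmaz, 8–3.
Only Tanaka has no wins; Tanaka is the Condorcet loser.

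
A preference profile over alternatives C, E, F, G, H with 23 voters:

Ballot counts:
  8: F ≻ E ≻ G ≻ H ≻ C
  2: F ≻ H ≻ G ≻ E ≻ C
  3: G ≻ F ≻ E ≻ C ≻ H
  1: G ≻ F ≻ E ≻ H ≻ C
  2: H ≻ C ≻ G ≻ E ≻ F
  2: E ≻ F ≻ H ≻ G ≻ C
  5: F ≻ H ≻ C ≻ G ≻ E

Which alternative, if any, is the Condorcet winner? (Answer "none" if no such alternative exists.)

Check each pair by majority over 23 ballots:
C vs E: E wins 16–7.
C vs F: F wins 21–2.
C–G: G 16–7.
C vs H: H, 20–3.
E vs F: F, 19–4.
E vs G: G, 13–10.
E–H: E 14–9.
F vs G: F wins 17–6.
F vs H: F, 21–2.
G vs H: G, 12–11.
F defeats every rival head-to-head and is the Condorcet winner.

F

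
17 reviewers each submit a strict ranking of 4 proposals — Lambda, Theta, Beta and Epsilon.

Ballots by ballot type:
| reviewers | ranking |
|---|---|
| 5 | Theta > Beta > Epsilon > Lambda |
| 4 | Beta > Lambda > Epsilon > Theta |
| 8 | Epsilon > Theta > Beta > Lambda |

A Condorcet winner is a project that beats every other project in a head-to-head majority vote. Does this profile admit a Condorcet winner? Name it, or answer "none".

Head-to-head results (17 reviewers):
Lambda vs Theta: Lambda preferred on 4 ballots; Theta wins 13–4.
Lambda vs Beta: Lambda preferred on 0 ballots; Beta wins 17–0.
Lambda vs Epsilon: Lambda preferred on 4 ballots; Epsilon wins 13–4.
Theta vs Beta: Theta is ranked higher on 5+8 = 13 ballots, Beta on 4. Theta wins 13–4.
Theta vs Epsilon: Theta preferred on 5 ballots; Epsilon wins 12–5.
Beta vs Epsilon: 9 to 8, Beta.
No project is unbeaten: Lambda loses to Theta; Theta loses to Epsilon; Beta loses to Theta; Epsilon loses to Beta. In particular Theta > Beta > Epsilon > Theta is a majority cycle — no Condorcet winner exists.

none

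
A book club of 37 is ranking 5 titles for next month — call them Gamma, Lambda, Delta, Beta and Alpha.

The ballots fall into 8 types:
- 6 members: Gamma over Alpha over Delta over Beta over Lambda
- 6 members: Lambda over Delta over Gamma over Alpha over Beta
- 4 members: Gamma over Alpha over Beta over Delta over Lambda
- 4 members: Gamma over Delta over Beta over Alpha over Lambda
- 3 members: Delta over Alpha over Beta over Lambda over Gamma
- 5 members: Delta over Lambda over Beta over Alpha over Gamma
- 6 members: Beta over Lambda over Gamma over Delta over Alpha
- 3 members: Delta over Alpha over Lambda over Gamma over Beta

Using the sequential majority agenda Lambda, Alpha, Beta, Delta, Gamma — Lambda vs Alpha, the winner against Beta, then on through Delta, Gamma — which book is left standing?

Round 1: Lambda vs Alpha — 17–20, Alpha advances.
Round 2: Alpha vs Beta — 22–15, Alpha advances.
Round 3: Alpha vs Delta — 10–27, Delta advances.
Round 4: Delta vs Gamma — 17–20, Gamma advances.
Gamma survives the agenda.

Gamma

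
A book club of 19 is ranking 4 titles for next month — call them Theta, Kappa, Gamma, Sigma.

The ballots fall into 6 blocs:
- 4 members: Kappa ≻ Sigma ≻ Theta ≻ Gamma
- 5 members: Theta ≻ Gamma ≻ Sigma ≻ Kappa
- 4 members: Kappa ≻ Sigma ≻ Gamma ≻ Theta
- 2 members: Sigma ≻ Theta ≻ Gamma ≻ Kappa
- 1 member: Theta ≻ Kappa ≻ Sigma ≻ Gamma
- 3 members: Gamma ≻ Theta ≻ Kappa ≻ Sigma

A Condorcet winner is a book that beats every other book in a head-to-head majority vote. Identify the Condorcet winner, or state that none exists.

none

Head-to-head results (19 members):
Theta vs Kappa: 11 to 8, Theta.
Theta vs Gamma: Theta preferred on 4+5+2+1 = 12 ballots; Theta wins 12–7.
Theta vs Sigma: 9 to 10, Sigma.
Kappa vs Gamma: 4+4+1 = 9 for Kappa, 10 for Gamma — Gamma by 10–9.
Kappa vs Sigma: Kappa is ranked higher on 4+4+1+3 = 12 ballots, Sigma on 7. Kappa wins 12–7.
Gamma vs Sigma: Gamma preferred on 5+3 = 8 ballots; Sigma wins 11–8.
Each book drops at least one matchup (Theta loses to Sigma; Kappa loses to Theta; Gamma loses to Theta; Sigma loses to Kappa); the cycle Theta > Kappa > Sigma > Theta rules out a Condorcet winner.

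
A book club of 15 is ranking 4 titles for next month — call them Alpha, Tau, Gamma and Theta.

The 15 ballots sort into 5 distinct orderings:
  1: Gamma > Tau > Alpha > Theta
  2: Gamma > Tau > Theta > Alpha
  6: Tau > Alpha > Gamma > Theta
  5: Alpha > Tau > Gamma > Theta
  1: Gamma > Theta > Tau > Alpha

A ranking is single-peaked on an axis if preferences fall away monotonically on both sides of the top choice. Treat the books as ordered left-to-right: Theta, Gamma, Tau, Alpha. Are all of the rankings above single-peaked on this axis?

yes

Axis positions: Theta=1, Gamma=2, Tau=3, Alpha=4.
Bloc 1 (peak Gamma at position 2): ranking walks positions 2-3-4-1, expanding outward from the peak — single-peaked.
Bloc 2 (peak Gamma at position 2): ranking walks positions 2-3-1-4, expanding outward from the peak — single-peaked.
Bloc 3 (peak Tau at position 3): ranking walks positions 3-4-2-1, expanding outward from the peak — single-peaked.
Bloc 4 (peak Alpha at position 4): ranking walks positions 4-3-2-1, expanding outward from the peak — single-peaked.
Bloc 5 (peak Gamma at position 2): ranking walks positions 2-1-3-4, expanding outward from the peak — single-peaked.
Every ranking is single-peaked on this axis.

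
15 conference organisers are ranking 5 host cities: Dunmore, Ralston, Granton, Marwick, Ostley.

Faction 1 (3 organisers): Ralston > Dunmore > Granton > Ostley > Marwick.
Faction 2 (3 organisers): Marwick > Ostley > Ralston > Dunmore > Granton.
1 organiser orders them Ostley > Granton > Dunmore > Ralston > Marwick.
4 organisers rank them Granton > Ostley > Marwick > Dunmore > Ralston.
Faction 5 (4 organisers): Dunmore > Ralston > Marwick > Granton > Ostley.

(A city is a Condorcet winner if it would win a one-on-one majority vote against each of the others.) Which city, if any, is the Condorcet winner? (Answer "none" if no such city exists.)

none

Head-to-head results (15 organisers):
Dunmore vs Ralston: 9 to 6, Dunmore.
Dunmore vs Granton: 10 to 5, Dunmore.
Dunmore vs Marwick: 3+1+4 = 8 for Dunmore, 7 for Marwick — Dunmore by 8–7.
Dunmore vs Ostley: Dunmore is ranked higher on 3+4 = 7 ballots, Ostley on 8. Ostley wins 8–7.
Ralston vs Granton: Ralston preferred on 3+3+4 = 10 ballots; Ralston wins 10–5.
Ralston vs Marwick: Ralston preferred on 3+1+4 = 8 ballots; Ralston wins 8–7.
Ralston vs Ostley: Ralston is ranked higher on 3+4 = 7 ballots, Ostley on 8. Ostley wins 8–7.
Granton vs Marwick: Granton preferred on 3+1+4 = 8 ballots; Granton wins 8–7.
Granton vs Ostley: Granton is ranked higher on 3+4+4 = 11 ballots, Ostley on 4. Granton wins 11–4.
Marwick vs Ostley: 7 to 8, Ostley.
Each city drops at least one matchup (Dunmore loses to Ostley; Ralston loses to Dunmore; Granton loses to Dunmore; Marwick loses to Dunmore; Ostley loses to Granton); the cycle Dunmore → Granton → Ostley → Dunmore rules out a Condorcet winner.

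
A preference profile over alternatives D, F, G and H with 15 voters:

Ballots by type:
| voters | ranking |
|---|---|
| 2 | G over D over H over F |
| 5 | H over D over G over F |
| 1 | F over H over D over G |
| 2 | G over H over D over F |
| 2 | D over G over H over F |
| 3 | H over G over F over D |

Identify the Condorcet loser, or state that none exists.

Head-to-head results (15 voters):
D vs F: 11 to 4, D.
D vs G: D, 8–7.
D–H: H 11–4.
F vs G: 1 for F, 14 for G — G by 14–1.
F vs H: F preferred on 1 ballot; H wins 14–1.
G vs H: G preferred on 2+2+2 = 6 ballots; H wins 9–6.
F is beaten in every head-to-head and is the Condorcet loser.

F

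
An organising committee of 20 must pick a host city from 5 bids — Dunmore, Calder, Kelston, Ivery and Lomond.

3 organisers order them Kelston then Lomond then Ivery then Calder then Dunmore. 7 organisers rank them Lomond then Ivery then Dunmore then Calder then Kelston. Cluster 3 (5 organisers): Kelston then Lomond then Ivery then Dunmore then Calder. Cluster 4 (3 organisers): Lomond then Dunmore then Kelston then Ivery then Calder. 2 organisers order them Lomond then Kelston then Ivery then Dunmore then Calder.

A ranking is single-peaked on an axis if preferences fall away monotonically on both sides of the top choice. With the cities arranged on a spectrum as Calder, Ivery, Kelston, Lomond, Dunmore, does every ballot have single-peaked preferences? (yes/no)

Axis positions: Calder=1, Ivery=2, Kelston=3, Lomond=4, Dunmore=5.
Cluster 1 (peak Kelston at position 3): ranking walks positions 3-4-2-1-5, expanding outward from the peak — single-peaked.
Cluster 2: ranking walks positions 4-2-5-1-3; Ivery is ranked above Kelston even though Kelston lies between Ivery and the peak Lomond on the axis — preferences dip and rise again. Not single-peaked.
Cluster 3 (peak Kelston at position 3): ranking walks positions 3-4-2-5-1, expanding outward from the peak — single-peaked.
Cluster 4 (peak Lomond at position 4): ranking walks positions 4-5-3-2-1, expanding outward from the peak — single-peaked.
Cluster 5 (peak Lomond at position 4): ranking walks positions 4-3-2-5-1, expanding outward from the peak — single-peaked.
Cluster 2 violates single-peakedness, so the profile is not single-peaked on this axis.

no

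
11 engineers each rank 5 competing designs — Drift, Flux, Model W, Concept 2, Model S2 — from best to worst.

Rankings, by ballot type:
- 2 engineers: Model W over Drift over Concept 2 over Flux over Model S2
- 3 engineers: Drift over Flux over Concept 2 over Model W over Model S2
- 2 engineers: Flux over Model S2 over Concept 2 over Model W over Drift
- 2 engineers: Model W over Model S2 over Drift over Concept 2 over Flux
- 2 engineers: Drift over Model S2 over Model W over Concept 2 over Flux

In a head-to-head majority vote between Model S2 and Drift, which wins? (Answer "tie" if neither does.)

Ballots ranking Model S2 above Drift: 2 + 2 = 4.
Ballots ranking Drift above Model S2: 11 − 4 = 7.
Drift wins the head-to-head 7–4.

Drift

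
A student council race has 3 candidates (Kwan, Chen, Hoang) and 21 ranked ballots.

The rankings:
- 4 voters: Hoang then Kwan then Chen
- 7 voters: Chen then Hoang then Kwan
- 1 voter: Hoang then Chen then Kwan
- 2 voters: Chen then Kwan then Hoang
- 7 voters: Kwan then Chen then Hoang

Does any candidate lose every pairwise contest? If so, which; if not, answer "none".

Pairwise majorities:
Kwan vs Chen: Kwan is ranked higher on 4+7 = 11 ballots, Chen on 10. Kwan wins 11–10.
Kwan vs Hoang: Kwan preferred on 2+7 = 9 ballots; Hoang wins 12–9.
Chen vs Hoang: Chen wins 16–5.
No candidate is winless: Kwan beats Chen; Chen beats Hoang; Hoang beats Kwan. There is no Condorcet loser.

none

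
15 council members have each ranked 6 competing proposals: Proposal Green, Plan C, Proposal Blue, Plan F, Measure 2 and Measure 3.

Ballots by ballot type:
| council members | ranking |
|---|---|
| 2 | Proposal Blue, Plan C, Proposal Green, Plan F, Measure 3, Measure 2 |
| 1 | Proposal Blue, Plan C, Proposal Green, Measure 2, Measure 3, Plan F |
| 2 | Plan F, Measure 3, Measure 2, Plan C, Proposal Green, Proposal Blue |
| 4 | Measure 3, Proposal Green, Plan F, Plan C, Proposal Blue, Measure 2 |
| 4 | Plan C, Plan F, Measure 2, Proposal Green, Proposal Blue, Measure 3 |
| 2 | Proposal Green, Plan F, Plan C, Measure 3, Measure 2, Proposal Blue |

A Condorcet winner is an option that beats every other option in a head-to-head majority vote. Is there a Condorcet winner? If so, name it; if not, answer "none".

Pairwise majorities:
Proposal Green vs Plan C: Plan C wins 9–6.
Proposal Green vs Proposal Blue: Proposal Green wins 12–3.
Proposal Green–Plan F: Proposal Green 9–6.
Proposal Green–Measure 2: Proposal Green 9–6.
Proposal Green vs Measure 3: Proposal Green, 9–6.
Plan C–Proposal Blue: Plan C 12–3.
Plan C vs Plan F: Plan F wins 8–7.
Plan C–Measure 2: Plan C 13–2.
Plan C vs Measure 3: Plan C, 9–6.
Proposal Blue–Plan F: Plan F 12–3.
Proposal Blue–Measure 2: Measure 2 8–7.
Proposal Blue–Measure 3: Measure 3 8–7.
Plan F vs Measure 2: Plan F, 14–1.
Plan F–Measure 3: Plan F 10–5.
Measure 2 vs Measure 3: Measure 3 wins 10–5.
Every option loses at least once (Proposal Green loses to Plan C; Plan C loses to Plan F; Proposal Blue loses to Proposal Green; Plan F loses to Proposal Green; Measure 2 loses to Proposal Green; Measure 3 loses to Proposal Green). The majority relation contains the cycle Proposal Green beats Plan F beats Plan C beats Proposal Green, so there is no Condorcet winner.

none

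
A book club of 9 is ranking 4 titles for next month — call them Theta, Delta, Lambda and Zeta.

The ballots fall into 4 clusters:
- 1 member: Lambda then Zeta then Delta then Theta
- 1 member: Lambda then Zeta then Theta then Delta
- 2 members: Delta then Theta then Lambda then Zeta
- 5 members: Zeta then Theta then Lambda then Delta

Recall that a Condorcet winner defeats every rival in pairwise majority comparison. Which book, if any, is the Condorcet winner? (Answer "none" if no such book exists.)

Zeta

Head-to-head results (9 members):
Theta–Delta: Theta 6–3.
Theta vs Lambda: Theta wins 7–2.
Theta vs Zeta: Theta is ranked higher on 2 ballots, Zeta on 7. Zeta wins 7–2.
Delta vs Lambda: 2 for Delta, 7 for Lambda — Lambda by 7–2.
Delta–Zeta: Zeta 7–2.
Lambda vs Zeta: 4 to 5, Zeta.
Zeta defeats every rival head-to-head and is the Condorcet winner.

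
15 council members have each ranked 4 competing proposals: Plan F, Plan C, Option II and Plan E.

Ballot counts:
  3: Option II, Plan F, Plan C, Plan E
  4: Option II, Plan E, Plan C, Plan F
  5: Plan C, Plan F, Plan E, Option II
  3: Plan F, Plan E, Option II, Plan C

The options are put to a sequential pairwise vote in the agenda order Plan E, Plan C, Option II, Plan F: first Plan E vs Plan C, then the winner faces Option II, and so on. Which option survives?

Plan F

Round 1: Plan E vs Plan C — 7–8, Plan C advances.
Round 2: Plan C vs Option II — 5–10, Option II advances.
Round 3: Option II vs Plan F — 7–8, Plan F advances.
Plan F survives the agenda.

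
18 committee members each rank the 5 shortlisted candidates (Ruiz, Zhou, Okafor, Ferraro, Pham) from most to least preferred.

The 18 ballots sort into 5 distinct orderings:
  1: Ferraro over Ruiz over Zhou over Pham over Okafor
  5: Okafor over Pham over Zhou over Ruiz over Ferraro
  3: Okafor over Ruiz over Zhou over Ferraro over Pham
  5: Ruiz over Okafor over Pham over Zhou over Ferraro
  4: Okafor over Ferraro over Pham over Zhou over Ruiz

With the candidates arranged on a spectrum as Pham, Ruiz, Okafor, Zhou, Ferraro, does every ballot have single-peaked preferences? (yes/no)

no

Axis positions: Pham=1, Ruiz=2, Okafor=3, Zhou=4, Ferraro=5.
Cluster 1: ranking walks positions 5-2-4-1-3; Ruiz is ranked above Zhou even though Zhou lies between Ruiz and the peak Ferraro on the axis — preferences dip and rise again. Not single-peaked.
Cluster 2: ranking walks positions 3-1-4-2-5; Pham is ranked above Ruiz even though Ruiz lies between Pham and the peak Okafor on the axis — preferences dip and rise again. Not single-peaked.
Cluster 3 (peak Okafor at position 3): ranking walks positions 3-2-4-5-1, expanding outward from the peak — single-peaked.
Cluster 4 (peak Ruiz at position 2): ranking walks positions 2-3-1-4-5, expanding outward from the peak — single-peaked.
Cluster 5: ranking walks positions 3-5-1-4-2; Ferraro is ranked above Zhou even though Zhou lies between Ferraro and the peak Okafor on the axis — preferences dip and rise again. Not single-peaked.
Cluster 1 violates single-peakedness, so the profile is not single-peaked on this axis.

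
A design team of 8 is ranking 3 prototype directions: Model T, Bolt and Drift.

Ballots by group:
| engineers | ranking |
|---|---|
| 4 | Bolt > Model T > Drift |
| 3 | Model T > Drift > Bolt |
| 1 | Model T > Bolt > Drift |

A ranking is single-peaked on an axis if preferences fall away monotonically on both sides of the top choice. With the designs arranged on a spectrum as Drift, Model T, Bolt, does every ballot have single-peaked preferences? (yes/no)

Axis positions: Drift=1, Model T=2, Bolt=3.
Group 1 (peak Bolt at position 3): ranking walks positions 3-2-1, expanding outward from the peak — single-peaked.
Group 2 (peak Model T at position 2): ranking walks positions 2-1-3, expanding outward from the peak — single-peaked.
Group 3 (peak Model T at position 2): ranking walks positions 2-3-1, expanding outward from the peak — single-peaked.
Every ranking is single-peaked on this axis.

yes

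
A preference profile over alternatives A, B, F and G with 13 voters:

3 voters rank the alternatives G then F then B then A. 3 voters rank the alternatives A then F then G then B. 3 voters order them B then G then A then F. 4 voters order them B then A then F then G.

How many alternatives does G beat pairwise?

G against each rival (13 voters):
G vs A: A, 7–6.
G vs B: B wins 7–6.
G vs F: F, 7–6.
G beats no one; loses to A, B, F — 0 pairwise wins.

0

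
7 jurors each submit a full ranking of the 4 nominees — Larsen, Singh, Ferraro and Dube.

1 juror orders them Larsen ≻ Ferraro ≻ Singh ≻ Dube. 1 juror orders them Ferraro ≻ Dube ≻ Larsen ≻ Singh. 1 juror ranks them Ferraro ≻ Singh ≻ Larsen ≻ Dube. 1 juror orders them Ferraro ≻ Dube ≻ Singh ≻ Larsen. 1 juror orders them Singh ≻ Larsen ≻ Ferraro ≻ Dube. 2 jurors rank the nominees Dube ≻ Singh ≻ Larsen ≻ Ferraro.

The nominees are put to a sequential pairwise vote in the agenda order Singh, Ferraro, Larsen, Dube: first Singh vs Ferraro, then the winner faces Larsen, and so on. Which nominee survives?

Dube

Round 1: Singh vs Ferraro — 3–4, Ferraro advances.
Round 2: Ferraro vs Larsen — 3–4, Larsen advances.
Round 3: Larsen vs Dube — 3–4, Dube advances.
The agenda winner is Dube.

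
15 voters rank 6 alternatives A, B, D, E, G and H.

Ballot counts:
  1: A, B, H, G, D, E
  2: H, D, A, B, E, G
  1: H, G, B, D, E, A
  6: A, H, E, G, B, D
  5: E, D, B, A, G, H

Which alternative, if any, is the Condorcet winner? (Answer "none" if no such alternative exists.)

none

Check each pair by majority over 15 ballots:
A vs B: A preferred on 1+2+6 = 9 ballots; A wins 9–6.
A vs D: A preferred on 1+6 = 7 ballots; D wins 8–7.
A vs E: 1+2+6 = 9 for A, 6 for E — A by 9–6.
A vs G: A is ranked higher on 1+2+6+5 = 14 ballots, G on 1. A wins 14–1.
A vs H: A preferred on 1+6+5 = 12 ballots; A wins 12–3.
B vs D: 8 to 7, B.
B vs E: B preferred on 1+2+1 = 4 ballots; E wins 11–4.
B vs G: 8 to 7, B.
B vs H: B preferred on 1+5 = 6 ballots; H wins 9–6.
D vs E: 4 to 11, E.
D vs G: 2+5 = 7 for D, 8 for G — G by 8–7.
D vs H: D preferred on 5 ballots; H wins 10–5.
E vs G: 13 to 2, E.
E vs H: E preferred on 5 ballots; H wins 10–5.
G vs H: G is ranked higher on 5 ballots, H on 10. H wins 10–5.
No alternative is unbeaten: A loses to D; B loses to A; D loses to B; E loses to A; G loses to A; H loses to A. In particular A → B → D → A is a majority cycle — no Condorcet winner exists.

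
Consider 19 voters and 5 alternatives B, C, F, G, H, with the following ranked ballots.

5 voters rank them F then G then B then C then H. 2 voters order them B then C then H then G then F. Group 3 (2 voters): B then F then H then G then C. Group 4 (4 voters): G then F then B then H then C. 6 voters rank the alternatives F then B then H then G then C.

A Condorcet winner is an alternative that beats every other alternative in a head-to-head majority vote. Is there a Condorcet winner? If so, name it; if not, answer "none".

Head-to-head results (19 voters):
B vs C: B is ranked higher on 5+2+2+4+6 = 19 ballots, C on 0. B wins 19–0.
B–F: F 15–4.
B vs G: B preferred on 2+2+6 = 10 ballots; B wins 10–9.
B vs H: B is ranked higher on 5+2+2+4+6 = 19 ballots, H on 0. B wins 19–0.
C–F: F 17–2.
C vs G: 2 for C, 17 for G — G by 17–2.
C vs H: 5+2 = 7 for C, 12 for H — H by 12–7.
F–G: F 13–6.
F vs H: F wins 17–2.
G vs H: 5+4 = 9 for G, 10 for H — H by 10–9.
F beats each of B, C, G, H — F is the Condorcet winner.

F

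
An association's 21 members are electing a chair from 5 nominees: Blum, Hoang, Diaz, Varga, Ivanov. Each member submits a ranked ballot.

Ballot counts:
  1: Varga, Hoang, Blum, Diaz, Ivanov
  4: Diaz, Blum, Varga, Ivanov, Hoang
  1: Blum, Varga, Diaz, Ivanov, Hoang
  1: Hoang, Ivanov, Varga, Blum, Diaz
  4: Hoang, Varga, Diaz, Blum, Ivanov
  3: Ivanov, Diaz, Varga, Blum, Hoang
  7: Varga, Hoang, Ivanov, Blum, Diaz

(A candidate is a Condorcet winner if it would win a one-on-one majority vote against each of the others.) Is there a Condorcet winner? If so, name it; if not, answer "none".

Head-to-head results (21 voters):
Blum vs Hoang: Blum is ranked higher on 4+1+3 = 8 ballots, Hoang on 13. Hoang wins 13–8.
Blum vs Diaz: Blum preferred on 1+1+1+7 = 10 ballots; Diaz wins 11–10.
Blum vs Varga: Blum is ranked higher on 4+1 = 5 ballots, Varga on 16. Varga wins 16–5.
Blum vs Ivanov: 1+4+1+4 = 10 for Blum, 11 for Ivanov — Ivanov by 11–10.
Hoang vs Diaz: 1+1+4+7 = 13 for Hoang, 8 for Diaz — Hoang by 13–8.
Hoang vs Varga: Hoang preferred on 1+4 = 5 ballots; Varga wins 16–5.
Hoang vs Ivanov: 13 to 8, Hoang.
Diaz vs Varga: 4+3 = 7 for Diaz, 14 for Varga — Varga by 14–7.
Diaz vs Ivanov: Diaz is ranked higher on 1+4+1+4 = 10 ballots, Ivanov on 11. Ivanov wins 11–10.
Varga vs Ivanov: 1+4+1+4+7 = 17 for Varga, 4 for Ivanov — Varga by 17–4.
Only Varga has no losses; Varga is the Condorcet winner.

Varga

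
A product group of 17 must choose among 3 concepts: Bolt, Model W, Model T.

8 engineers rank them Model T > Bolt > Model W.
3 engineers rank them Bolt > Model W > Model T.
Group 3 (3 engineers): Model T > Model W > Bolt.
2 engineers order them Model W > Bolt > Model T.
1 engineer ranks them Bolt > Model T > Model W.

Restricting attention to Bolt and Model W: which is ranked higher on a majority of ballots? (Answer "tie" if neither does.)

Bolt

Ballots ranking Bolt above Model W: 8 + 3 + 1 = 12.
Ballots ranking Model W above Bolt: 17 − 12 = 5.
Bolt wins the head-to-head 12–5.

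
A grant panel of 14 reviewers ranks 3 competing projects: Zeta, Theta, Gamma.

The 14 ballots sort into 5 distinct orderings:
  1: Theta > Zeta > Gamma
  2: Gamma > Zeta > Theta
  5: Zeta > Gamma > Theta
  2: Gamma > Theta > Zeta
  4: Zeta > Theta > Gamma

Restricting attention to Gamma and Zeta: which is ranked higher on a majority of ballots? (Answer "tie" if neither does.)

Zeta

Ballots ranking Gamma above Zeta: 2 + 2 = 4.
Ballots ranking Zeta above Gamma: 14 − 4 = 10.
Zeta wins the head-to-head 10–4.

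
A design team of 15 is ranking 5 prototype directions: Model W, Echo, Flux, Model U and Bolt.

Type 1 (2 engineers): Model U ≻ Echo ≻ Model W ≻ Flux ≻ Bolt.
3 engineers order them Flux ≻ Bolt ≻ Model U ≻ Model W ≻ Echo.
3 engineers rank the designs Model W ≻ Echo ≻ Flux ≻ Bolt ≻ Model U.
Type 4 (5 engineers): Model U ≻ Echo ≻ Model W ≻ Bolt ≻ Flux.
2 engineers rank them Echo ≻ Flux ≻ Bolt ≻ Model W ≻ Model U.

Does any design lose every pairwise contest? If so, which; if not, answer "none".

none

Head-to-head results (15 engineers):
Model W vs Echo: 6 to 9, Echo.
Model W vs Flux: Model W is ranked higher on 2+3+5 = 10 ballots, Flux on 5. Model W wins 10–5.
Model W vs Model U: 5 to 10, Model U.
Model W–Bolt: Model W 10–5.
Echo vs Flux: 12 to 3, Echo.
Echo vs Model U: Echo preferred on 3+2 = 5 ballots; Model U wins 10–5.
Echo–Bolt: Echo 12–3.
Flux vs Model U: Flux, 8–7.
Flux vs Bolt: Flux, 10–5.
Model U vs Bolt: Bolt, 8–7.
Each design has at least one pairwise win (Model W beats Flux; Echo beats Model W; Flux beats Model U; Model U beats Model W; Bolt beats Model U) — no Condorcet loser.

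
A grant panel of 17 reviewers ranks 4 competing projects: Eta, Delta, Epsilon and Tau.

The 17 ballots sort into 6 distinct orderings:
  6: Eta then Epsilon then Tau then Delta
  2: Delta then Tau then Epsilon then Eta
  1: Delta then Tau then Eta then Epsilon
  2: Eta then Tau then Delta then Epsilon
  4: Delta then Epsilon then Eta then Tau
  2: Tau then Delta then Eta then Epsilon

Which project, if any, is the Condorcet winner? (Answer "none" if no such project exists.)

none

Check each pair by majority over 17 ballots:
Eta vs Delta: Delta, 9–8.
Eta vs Epsilon: Eta wins 11–6.
Eta–Tau: Eta 12–5.
Delta vs Epsilon: Delta, 11–6.
Delta vs Tau: Tau wins 10–7.
Epsilon–Tau: Epsilon 10–7.
Every project loses at least once (Eta loses to Delta; Delta loses to Tau; Epsilon loses to Eta; Tau loses to Eta). The majority relation contains the cycle Eta beats Tau beats Delta beats Eta, so there is no Condorcet winner.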